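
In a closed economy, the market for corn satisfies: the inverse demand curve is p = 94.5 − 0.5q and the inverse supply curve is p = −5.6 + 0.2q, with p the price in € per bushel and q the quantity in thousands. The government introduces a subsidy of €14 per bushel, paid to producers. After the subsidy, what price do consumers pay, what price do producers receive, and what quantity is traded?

Rewrite in direct form: qd = 189 − 2p and qs = 5p + 28.
Without the subsidy, 189 − 2p = 5p + 28 gives 7p = 161, so p* = €23 and q* = 143.
With a per-unit subsidy paid to producers, each receives p + 14 per unit sold, so supply becomes qs = 5(p + 14) + 28.
Solving gives q = 163 with consumers paying €13 and producers receiving €27 (the €14 wedge).

Consumers pay €13; producers receive €27; quantity = 163.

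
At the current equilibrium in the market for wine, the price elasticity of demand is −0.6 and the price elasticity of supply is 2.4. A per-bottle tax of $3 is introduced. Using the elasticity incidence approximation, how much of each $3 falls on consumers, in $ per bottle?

Consumers bear ≈ $2.4 per bottle.

Incidence ratio: consumers' share ≈ εs / (εs + |εd|) = 2.4 / (2.4 + 0.6) = 0.8.
So consumers bear ≈ 0.8 × $3 = $2.4; suppliers bear $0.6.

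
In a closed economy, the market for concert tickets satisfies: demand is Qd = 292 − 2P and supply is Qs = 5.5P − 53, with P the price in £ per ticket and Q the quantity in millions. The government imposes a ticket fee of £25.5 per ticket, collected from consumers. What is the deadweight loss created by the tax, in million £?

Before the tax: set 292 − 2P = 5.5P − 53 → P* = £46, Q* = 200.
With the tax collected from consumers, demand (in seller-price terms) shifts: Qd = 292 − 2(P + 25.5).
New equilibrium: consumers pay £64.7, suppliers receive £39.2, Q = 162.6. (Wedge: Pb − Ps = 25.5.)
Quantity falls by |ΔQ| = |200 − 162.6| = 37.4.
DWL = ½ · t · |ΔQ| = ½ · 25.5 · 37.4 = £476.85.

Deadweight loss = £476.85 million.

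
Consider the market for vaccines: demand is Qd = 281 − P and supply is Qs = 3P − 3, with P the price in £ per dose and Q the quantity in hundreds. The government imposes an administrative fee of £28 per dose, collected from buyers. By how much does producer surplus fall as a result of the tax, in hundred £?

Producer surplus falls by £1396.5 hundred.

Without the tax, 281 − P = 3P − 3 gives 4P = 284, so P* = £71 and Q* = 210.
With the tax collected from buyers, demand (in seller-price terms) shifts: Qd = 281 − (P + 28).
Solving gives Q = 189 with buyers paying £92 and producers receiving £64 (the £28 wedge).
ΔPS is the trapezoid between Q = 189 and Q = 210 of height £7: ½ · (210 + 189) · 7 = £1396.5.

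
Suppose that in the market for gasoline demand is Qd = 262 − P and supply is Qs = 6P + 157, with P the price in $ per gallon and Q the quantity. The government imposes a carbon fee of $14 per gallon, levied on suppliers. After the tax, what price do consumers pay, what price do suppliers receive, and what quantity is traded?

Consumers pay $27; suppliers receive $13; quantity = 235.

Without the tax, 262 − P = 6P + 157 gives 7P = 105, so P* = $15 and Q* = 247.
With the tax collected from suppliers, supply shifts: Qs = 6(P − 14) + 157.
New equilibrium: consumers pay $27, suppliers receive $13, Q = 235. (Wedge: Pb − Ps = 14.)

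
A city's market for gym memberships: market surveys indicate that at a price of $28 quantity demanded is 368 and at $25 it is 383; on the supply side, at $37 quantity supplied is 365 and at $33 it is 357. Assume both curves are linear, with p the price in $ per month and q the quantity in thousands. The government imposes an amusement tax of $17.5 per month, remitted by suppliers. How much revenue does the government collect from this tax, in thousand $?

Tax revenue = $5740 thousand.

Demand slope: (383 − 368)/(25 − 28) = -5, so qd = 508 − 5p.
Supply slope: (357 − 365)/(33 − 37) = 2, so qs = 2p + 291.
Without the tax, 508 − 5p = 2p + 291 gives 7p = 217, so p* = $31 and q* = 353.
With the tax collected from suppliers, supply shifts: qs = 2(p − 17.5) + 291.
New equilibrium: buyers pay $36, suppliers receive $18.5, q = 328. (Wedge: pb − ps = 17.5.)
Revenue = t · Q = 17.5 · 328 = $5740.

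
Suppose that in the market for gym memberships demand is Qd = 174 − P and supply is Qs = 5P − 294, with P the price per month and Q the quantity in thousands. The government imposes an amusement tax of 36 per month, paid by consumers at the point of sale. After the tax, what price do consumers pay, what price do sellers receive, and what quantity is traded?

Without the tax, 174 − P = 5P − 294 gives 6P = 468, so P* = 78 and Q* = 96.
With the tax collected from consumers, demand (in seller-price terms) shifts: Qd = 174 − (P + 36).
Solving gives Q = 66 with consumers paying 108 and sellers receiving 72 (the 36 wedge).
The less price-elastic side of the market bears the larger share of a per-unit tax.

Consumers pay 108; sellers receive 72; quantity = 66.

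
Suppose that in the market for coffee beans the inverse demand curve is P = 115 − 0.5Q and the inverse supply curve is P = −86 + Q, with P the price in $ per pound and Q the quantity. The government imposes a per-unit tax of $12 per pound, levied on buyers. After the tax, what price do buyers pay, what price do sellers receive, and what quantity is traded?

Buyers pay $52; sellers receive $40; quantity = 126.

Inverting to Q(P) form: Qd = 230 − 2P; Qs = P + 86.
Without the tax, 230 − 2P = P + 86 gives 3P = 144, so P* = $48 and Q* = 134.
With the tax collected from buyers, demand (in seller-price terms) shifts: Qd = 230 − 2(P + 12).
New equilibrium: buyers pay $52, sellers receive $40, Q = 126. (Wedge: Pb − Ps = 12.)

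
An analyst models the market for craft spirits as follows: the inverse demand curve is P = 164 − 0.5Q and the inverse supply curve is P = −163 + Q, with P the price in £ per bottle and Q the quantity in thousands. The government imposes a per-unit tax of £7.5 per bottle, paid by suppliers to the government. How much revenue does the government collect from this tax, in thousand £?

Tax revenue = £1597.5 thousand.

Rewrite in direct form: Qd = 328 − 2P and Qs = P + 163.
Before the tax: set 328 − 2P = P + 163 → P* = £55, Q* = 218.
With the tax collected from suppliers, supply shifts: Qs = (P − 7.5) + 163.
New equilibrium: buyers pay £57.5, suppliers receive £50, Q = 213. (Wedge: Pb − Ps = 7.5.)
Revenue = t · Q = 7.5 · 213 = £1597.5.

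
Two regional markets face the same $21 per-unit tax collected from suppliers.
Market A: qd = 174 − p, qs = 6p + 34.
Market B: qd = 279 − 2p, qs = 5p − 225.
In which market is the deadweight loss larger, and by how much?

Market B, by $126.

Market A: pre-tax p* = $20, q* = 154; post-tax q = 136; deadweight loss = $189.
Market B: pre-tax p* = $72, q* = 135; post-tax q = 105; deadweight loss = $315.
Difference: $189 vs $315 → market B is larger by $126.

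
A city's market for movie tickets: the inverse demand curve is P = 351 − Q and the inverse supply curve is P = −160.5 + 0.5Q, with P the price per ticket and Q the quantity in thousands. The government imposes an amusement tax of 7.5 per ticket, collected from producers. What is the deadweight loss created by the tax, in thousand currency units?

Inverting to Q(P) form: Qd = 351 − P; Qs = 2P + 321.
Before the tax: set 351 − P = 2P + 321 → P* = 10, Q* = 341.
With the tax collected from producers, supply shifts: Qs = 2(P − 7.5) + 321.
Solving gives Q = 336 with buyers paying 15 and producers receiving 7.5 (the 7.5 wedge).
Quantity falls by |ΔQ| = |341 − 336| = 5.
DWL = ½ · t · |ΔQ| = ½ · 7.5 · 5 = 18.75.

Deadweight loss = 18.75 thousand.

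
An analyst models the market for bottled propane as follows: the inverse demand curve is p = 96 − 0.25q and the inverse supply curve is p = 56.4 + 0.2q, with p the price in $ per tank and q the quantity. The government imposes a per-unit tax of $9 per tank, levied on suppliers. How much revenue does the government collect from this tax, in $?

Tax revenue = $612.

Rewrite in direct form: qd = 384 − 4p and qs = 5p − 282.
Before the tax: set 384 − 4p = 5p − 282 → p* = $74, q* = 88.
With the tax collected from suppliers, supply shifts: qs = 5(p − 9) − 282.
Solving gives q = 68 with buyers paying $79 and suppliers receiving $70 (the $9 wedge).
Revenue = t · Q = 9 · 68 = $612.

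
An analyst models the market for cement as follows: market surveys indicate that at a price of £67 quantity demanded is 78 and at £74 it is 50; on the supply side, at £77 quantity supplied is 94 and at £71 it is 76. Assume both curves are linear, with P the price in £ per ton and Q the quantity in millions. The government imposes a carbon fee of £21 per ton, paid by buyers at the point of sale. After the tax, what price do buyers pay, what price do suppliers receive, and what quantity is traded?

Demand slope: (50 − 78)/(74 − 67) = -4, so Qd = 346 − 4P.
Supply slope: (76 − 94)/(71 − 77) = 3, so Qs = 3P − 137.
Before the tax: set 346 − 4P = 3P − 137 → P* = £69, Q* = 70.
With the tax collected from buyers, demand (in seller-price terms) shifts: Qd = 346 − 4(P + 21).
Solving gives Q = 34 with buyers paying £78 and suppliers receiving £57 (the £21 wedge).
The less price-elastic side of the market bears the larger share of a per-unit tax.

Buyers pay £78; suppliers receive £57; quantity = 34.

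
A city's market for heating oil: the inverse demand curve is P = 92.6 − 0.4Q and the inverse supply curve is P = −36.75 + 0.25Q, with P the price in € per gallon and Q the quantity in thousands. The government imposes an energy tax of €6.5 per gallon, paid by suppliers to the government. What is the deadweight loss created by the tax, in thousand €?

Rewrite in direct form: Qd = 231.5 − 2.5P and Qs = 4P + 147.
Without the tax, 231.5 − 2.5P = 4P + 147 gives 6.5P = 84.5, so P* = €13 and Q* = 199.
With the tax collected from suppliers, supply shifts: Qs = 4(P − 6.5) + 147.
Solving gives Q = 189 with buyers paying €17 and suppliers receiving €10.5 (the €6.5 wedge).
Quantity falls by |ΔQ| = |199 − 189| = 10.
DWL = ½ · t · |ΔQ| = ½ · 6.5 · 10 = €32.5.

Deadweight loss = €32.5 thousand.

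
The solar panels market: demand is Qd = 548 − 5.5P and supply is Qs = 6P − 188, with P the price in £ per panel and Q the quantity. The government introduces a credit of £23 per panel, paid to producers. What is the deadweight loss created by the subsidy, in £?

Deadweight loss = £759.

Before the subsidy: set 548 − 5.5P = 6P − 188 → P* = £64, Q* = 196.
With a per-unit subsidy paid to producers, each receives P + 23 per unit sold, so supply becomes Qs = 6(P + 23) − 188.
New equilibrium: buyers pay £52, producers receive £75, Q = 262. (Wedge: Pb − Ps = −23.)
Quantity rises by |ΔQ| = |196 − 262| = 66.
DWL = ½ · t · |ΔQ| = ½ · 23 · 66 = £759.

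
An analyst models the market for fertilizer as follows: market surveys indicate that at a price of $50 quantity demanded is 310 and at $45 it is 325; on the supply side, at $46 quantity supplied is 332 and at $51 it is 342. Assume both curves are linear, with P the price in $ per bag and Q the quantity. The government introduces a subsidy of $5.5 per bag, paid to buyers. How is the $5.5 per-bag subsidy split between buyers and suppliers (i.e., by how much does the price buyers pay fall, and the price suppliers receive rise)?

Demand slope: (325 − 310)/(45 − 50) = -3, so Qd = 460 − 3P.
Supply slope: (342 − 332)/(51 − 46) = 2, so Qs = 2P + 240.
Before the subsidy: set 460 − 3P = 2P + 240 → P* = $44, Q* = 328.
With a per-unit subsidy paid to buyers, each effectively pays P − 5.5, so demand becomes Qd = 460 − 3(P − 5.5).
Solving gives Q = 334.6 with buyers paying $41.8 and suppliers receiving $47.3 (the $5.5 wedge).
Gain to buyers: $2.2; to suppliers: $3.3. (They sum to $5.5.)

Buyers gain $2.2 per bag; suppliers gain $3.3 per bag.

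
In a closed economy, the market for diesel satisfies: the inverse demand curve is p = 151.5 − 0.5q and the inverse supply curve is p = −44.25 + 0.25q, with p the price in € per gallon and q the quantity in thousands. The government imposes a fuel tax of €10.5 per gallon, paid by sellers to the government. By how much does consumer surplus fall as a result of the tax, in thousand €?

Consumer surplus falls by €1778 thousand.

Inverting to q(p) form: qd = 303 − 2p; qs = 4p + 177.
Before the tax: set 303 − 2p = 4p + 177 → p* = €21, q* = 261.
With the tax collected from sellers, supply shifts: qs = 4(p − 10.5) + 177.
Solving gives q = 247 with buyers paying €28 and sellers receiving €17.5 (the €10.5 wedge).
ΔCS is the trapezoid between Q = 247 and Q = 261 of height €7: ½ · (261 + 247) · 7 = €1778.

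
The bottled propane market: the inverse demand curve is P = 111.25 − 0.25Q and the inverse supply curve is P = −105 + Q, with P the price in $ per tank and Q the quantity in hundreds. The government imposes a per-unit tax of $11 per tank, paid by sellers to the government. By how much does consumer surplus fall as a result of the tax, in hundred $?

Consumer surplus falls by $370.92 hundred.

Rewrite in direct form: Qd = 445 − 4P and Qs = P + 105.
Before the tax: set 445 − 4P = P + 105 → P* = $68, Q* = 173.
With the tax collected from sellers, supply shifts: Qs = (P − 11) + 105.
Solving gives Q = 164.2 with buyers paying $70.2 and sellers receiving $59.2 (the $11 wedge).
ΔCS is the trapezoid between Q = 164.2 and Q = 173 of height $2.2: ½ · (173 + 164.2) · 2.2 = $370.92.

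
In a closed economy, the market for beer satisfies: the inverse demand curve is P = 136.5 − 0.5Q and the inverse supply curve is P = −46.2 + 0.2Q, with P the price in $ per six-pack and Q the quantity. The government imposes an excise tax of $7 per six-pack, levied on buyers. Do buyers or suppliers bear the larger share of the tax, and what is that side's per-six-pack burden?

Buyers bear the larger share: $5 per six-pack.

Rewrite in direct form: Qd = 273 − 2P and Qs = 5P + 231.
Without the tax, 273 − 2P = 5P + 231 gives 7P = 42, so P* = $6 and Q* = 261.
With the tax collected from buyers, demand (in seller-price terms) shifts: Qd = 273 − 2(P + 7).
Solving gives Q = 251 with buyers paying $11 and suppliers receiving $4 (the $7 wedge).
Per-six-pack burden: buyers $5, suppliers $2.
Buyers take the larger share because demand is less price-elastic here (demand slope 2 vs supply slope 5).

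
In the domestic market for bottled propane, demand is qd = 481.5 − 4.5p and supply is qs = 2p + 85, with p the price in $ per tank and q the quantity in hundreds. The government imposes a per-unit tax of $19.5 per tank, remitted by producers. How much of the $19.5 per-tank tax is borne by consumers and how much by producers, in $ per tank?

Consumers bear $6 per tank; producers bear $13.5 per tank.

Without the tax, 481.5 − 4.5p = 2p + 85 gives 6.5p = 396.5, so p* = $61 and q* = 207.
With the tax collected from producers, supply shifts: qs = 2(p − 19.5) + 85.
Solving gives q = 180 with consumers paying $67 and producers receiving $47.5 (the $19.5 wedge).
Burden on consumers: $6; on producers: $13.5. (They sum to $19.5.)
The less price-elastic side of the market bears the larger share of a per-unit tax.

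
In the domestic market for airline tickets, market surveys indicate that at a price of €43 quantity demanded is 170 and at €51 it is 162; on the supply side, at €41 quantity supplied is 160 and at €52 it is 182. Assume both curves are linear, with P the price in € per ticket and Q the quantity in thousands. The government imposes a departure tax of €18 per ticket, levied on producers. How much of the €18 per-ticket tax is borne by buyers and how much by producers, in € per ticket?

Demand slope: (162 − 170)/(51 − 43) = -1, so Qd = 213 − P.
Supply slope: (182 − 160)/(52 − 41) = 2, so Qs = 2P + 78.
Without the tax, 213 − P = 2P + 78 gives 3P = 135, so P* = €45 and Q* = 168.
With the tax collected from producers, supply shifts: Qs = 2(P − 18) + 78.
Solving gives Q = 156 with buyers paying €57 and producers receiving €39 (the €18 wedge).
Burden on buyers: €12; on producers: €6. (They sum to €18.)
The less price-elastic side of the market bears the larger share of a per-unit tax.

Buyers bear €12 per ticket; producers bear €6 per ticket.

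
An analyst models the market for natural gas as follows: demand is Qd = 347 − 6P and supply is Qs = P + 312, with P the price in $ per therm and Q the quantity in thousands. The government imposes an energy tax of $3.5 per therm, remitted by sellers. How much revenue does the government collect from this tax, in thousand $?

Without the tax, 347 − 6P = P + 312 gives 7P = 35, so P* = $5 and Q* = 317.
With the tax collected from sellers, supply shifts: Qs = (P − 3.5) + 312.
New equilibrium: buyers pay $5.5, sellers receive $2, Q = 314. (Wedge: Pb − Ps = 3.5.)
Revenue = t · Q = 3.5 · 314 = $1099.

Tax revenue = $1099 thousand.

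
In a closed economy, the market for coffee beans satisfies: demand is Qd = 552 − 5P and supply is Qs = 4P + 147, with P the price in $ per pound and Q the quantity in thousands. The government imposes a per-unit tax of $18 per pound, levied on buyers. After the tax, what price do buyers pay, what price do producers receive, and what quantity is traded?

Buyers pay $53; producers receive $35; quantity = 287.

Before the tax: set 552 − 5P = 4P + 147 → P* = $45, Q* = 327.
With the tax collected from buyers, demand (in seller-price terms) shifts: Qd = 552 − 5(P + 18).
New equilibrium: buyers pay $53, producers receive $35, Q = 287. (Wedge: Pb − Ps = 18.)
The less price-elastic side of the market bears the larger share of a per-unit tax.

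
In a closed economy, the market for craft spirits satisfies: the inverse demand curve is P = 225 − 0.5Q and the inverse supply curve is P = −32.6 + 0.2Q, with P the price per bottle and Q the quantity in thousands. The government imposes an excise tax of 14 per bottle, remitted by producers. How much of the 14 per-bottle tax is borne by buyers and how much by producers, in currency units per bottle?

Rewrite in direct form: Qd = 450 − 2P and Qs = 5P + 163.
Without the tax, 450 − 2P = 5P + 163 gives 7P = 287, so P* = 41 and Q* = 368.
With the tax collected from producers, supply shifts: Qs = 5(P − 14) + 163.
New equilibrium: buyers pay 51, producers receive 37, Q = 348. (Wedge: Pb − Ps = 14.)
Burden on buyers: 10; on producers: 4. (They sum to 14.)

Buyers bear 10 per bottle; producers bear 4 per bottle.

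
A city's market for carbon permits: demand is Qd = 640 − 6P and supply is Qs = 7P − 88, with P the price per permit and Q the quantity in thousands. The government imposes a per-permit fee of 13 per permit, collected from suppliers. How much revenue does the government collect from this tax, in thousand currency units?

Tax revenue = 3406 thousand.

Before the tax: set 640 − 6P = 7P − 88 → P* = 56, Q* = 304.
With the tax collected from suppliers, supply shifts: Qs = 7(P − 13) − 88.
Solving gives Q = 262 with buyers paying 63 and suppliers receiving 50 (the 13 wedge).
Revenue = t · Q = 13 · 262 = 3406.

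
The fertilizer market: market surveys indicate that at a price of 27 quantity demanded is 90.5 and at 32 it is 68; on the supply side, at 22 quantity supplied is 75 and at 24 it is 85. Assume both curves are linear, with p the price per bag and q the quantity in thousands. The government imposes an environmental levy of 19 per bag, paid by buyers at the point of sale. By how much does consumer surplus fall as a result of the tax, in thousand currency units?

Demand slope: (68 − 90.5)/(32 − 27) = -4.5, so qd = 212 − 4.5p.
Supply slope: (85 − 75)/(24 − 22) = 5, so qs = 5p − 35.
Before the tax: set 212 − 4.5p = 5p − 35 → p* = 26, q* = 95.
With the tax collected from buyers, demand (in seller-price terms) shifts: qd = 212 − 4.5(p + 19).
Solving gives q = 50 with buyers paying 36 and producers receiving 17 (the 19 wedge).
ΔCS is the trapezoid between Q = 50 and Q = 95 of height 10: ½ · (95 + 50) · 10 = 725.

Consumer surplus falls by 725 thousand.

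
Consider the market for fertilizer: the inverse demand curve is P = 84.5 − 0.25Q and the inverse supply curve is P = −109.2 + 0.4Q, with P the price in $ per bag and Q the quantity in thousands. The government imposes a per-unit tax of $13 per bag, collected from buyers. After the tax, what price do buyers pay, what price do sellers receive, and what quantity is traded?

Buyers pay $15; sellers receive $2; quantity = 278.

Inverting to Q(P) form: Qd = 338 − 4P; Qs = 2.5P + 273.
Without the tax, 338 − 4P = 2.5P + 273 gives 6.5P = 65, so P* = $10 and Q* = 298.
With the tax collected from buyers, demand (in seller-price terms) shifts: Qd = 338 − 4(P + 13).
Solving gives Q = 278 with buyers paying $15 and sellers receiving $2 (the $13 wedge).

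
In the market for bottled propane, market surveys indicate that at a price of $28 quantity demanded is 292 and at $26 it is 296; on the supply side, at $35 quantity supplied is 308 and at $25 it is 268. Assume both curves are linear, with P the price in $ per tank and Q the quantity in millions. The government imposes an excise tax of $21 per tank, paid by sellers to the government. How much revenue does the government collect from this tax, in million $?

Tax revenue = $5460 million.

Demand slope: (296 − 292)/(26 − 28) = -2, so Qd = 348 − 2P.
Supply slope: (268 − 308)/(25 − 35) = 4, so Qs = 4P + 168.
Without the tax, 348 − 2P = 4P + 168 gives 6P = 180, so P* = $30 and Q* = 288.
With the tax collected from sellers, supply shifts: Qs = 4(P − 21) + 168.
New equilibrium: consumers pay $44, sellers receive $23, Q = 260. (Wedge: Pb − Ps = 21.)
Revenue = t · Q = 21 · 260 = $5460.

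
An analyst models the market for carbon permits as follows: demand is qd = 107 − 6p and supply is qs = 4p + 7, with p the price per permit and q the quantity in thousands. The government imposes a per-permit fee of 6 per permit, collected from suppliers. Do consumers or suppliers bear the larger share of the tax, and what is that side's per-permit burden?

Suppliers bear the larger share: 3.6 per permit.

Before the tax: set 107 − 6p = 4p + 7 → p* = 10, q* = 47.
With the tax collected from suppliers, supply shifts: qs = 4(p − 6) + 7.
New equilibrium: consumers pay 12.4, suppliers receive 6.4, q = 32.6. (Wedge: pb − ps = 6.)
Per-permit burden: consumers 2.4, suppliers 3.6.
Suppliers take the larger share because supply is less price-elastic here (demand slope 6 vs supply slope 4).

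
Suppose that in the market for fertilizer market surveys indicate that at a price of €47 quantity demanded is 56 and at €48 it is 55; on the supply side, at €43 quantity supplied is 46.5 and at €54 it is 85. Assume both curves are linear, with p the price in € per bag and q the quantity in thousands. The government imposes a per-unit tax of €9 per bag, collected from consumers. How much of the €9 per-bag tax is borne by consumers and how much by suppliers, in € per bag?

Consumers bear €7 per bag; suppliers bear €2 per bag.

Demand slope: (55 − 56)/(48 − 47) = -1, so qd = 103 − p.
Supply slope: (85 − 46.5)/(54 − 43) = 3.5, so qs = 3.5p − 104.
Before the tax: set 103 − p = 3.5p − 104 → p* = €46, q* = 57.
With the tax collected from consumers, demand (in seller-price terms) shifts: qd = 103 − (p + 9).
New equilibrium: consumers pay €53, suppliers receive €44, q = 50. (Wedge: pb − ps = 9.)
Burden on consumers: €7; on suppliers: €2. (They sum to €9.)
The less price-elastic side of the market bears the larger share of a per-unit tax.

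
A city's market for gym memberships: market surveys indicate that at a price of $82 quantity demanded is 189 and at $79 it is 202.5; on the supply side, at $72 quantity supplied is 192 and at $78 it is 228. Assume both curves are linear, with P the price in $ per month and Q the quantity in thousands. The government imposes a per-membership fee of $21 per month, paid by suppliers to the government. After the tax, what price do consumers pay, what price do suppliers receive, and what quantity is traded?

Consumers pay $88; suppliers receive $67; quantity = 162.

Demand slope: (202.5 − 189)/(79 − 82) = -4.5, so Qd = 558 − 4.5P.
Supply slope: (228 − 192)/(78 − 72) = 6, so Qs = 6P − 240.
Before the tax: set 558 − 4.5P = 6P − 240 → P* = $76, Q* = 216.
With the tax collected from suppliers, supply shifts: Qs = 6(P − 21) − 240.
New equilibrium: consumers pay $88, suppliers receive $67, Q = 162. (Wedge: Pb − Ps = 21.)
The less price-elastic side of the market bears the larger share of a per-unit tax.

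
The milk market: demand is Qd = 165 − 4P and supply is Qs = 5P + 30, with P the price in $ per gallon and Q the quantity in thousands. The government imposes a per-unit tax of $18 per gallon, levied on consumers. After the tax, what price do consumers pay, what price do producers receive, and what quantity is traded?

Consumers pay $25; producers receive $7; quantity = 65.

Before the tax: set 165 − 4P = 5P + 30 → P* = $15, Q* = 105.
With the tax collected from consumers, demand (in seller-price terms) shifts: Qd = 165 − 4(P + 18).
Solving gives Q = 65 with consumers paying $25 and producers receiving $7 (the $18 wedge).
The less price-elastic side of the market bears the larger share of a per-unit tax.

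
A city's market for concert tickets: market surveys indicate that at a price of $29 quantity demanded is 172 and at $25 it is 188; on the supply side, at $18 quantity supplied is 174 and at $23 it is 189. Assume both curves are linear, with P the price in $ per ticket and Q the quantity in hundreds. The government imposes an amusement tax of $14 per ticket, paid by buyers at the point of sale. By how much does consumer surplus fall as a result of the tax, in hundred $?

Demand slope: (188 − 172)/(25 − 29) = -4, so Qd = 288 − 4P.
Supply slope: (189 − 174)/(23 − 18) = 3, so Qs = 3P + 120.
Without the tax, 288 − 4P = 3P + 120 gives 7P = 168, so P* = $24 and Q* = 192.
With the tax collected from buyers, demand (in seller-price terms) shifts: Qd = 288 − 4(P + 14).
Solving gives Q = 168 with buyers paying $30 and producers receiving $16 (the $14 wedge).
ΔCS is the trapezoid between Q = 168 and Q = 192 of height $6: ½ · (192 + 168) · 6 = $1080.

Consumer surplus falls by $1080 hundred.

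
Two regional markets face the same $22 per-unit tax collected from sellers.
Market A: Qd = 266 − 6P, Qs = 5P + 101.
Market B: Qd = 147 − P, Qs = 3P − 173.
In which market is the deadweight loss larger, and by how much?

Market A, by $478.5.

Market A: pre-tax P* = $15, Q* = 176; post-tax Q = 116; deadweight loss = $660.
Market B: pre-tax P* = $80, Q* = 67; post-tax Q = 50.5; deadweight loss = $181.5.
Difference: $660 vs $181.5 → market A is larger by $478.5.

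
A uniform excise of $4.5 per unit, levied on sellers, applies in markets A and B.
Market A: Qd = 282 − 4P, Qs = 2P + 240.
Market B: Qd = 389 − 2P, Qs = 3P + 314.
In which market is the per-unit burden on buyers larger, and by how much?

Market B, by $1.2.

Market A: pre-tax P* = $7, Q* = 254; post-tax Q = 248; per-unit burden on buyers = $1.5.
Market B: pre-tax P* = $15, Q* = 359; post-tax Q = 353.6; per-unit burden on buyers = $2.7.
Difference: $1.5 vs $2.7 → market B is larger by $1.2.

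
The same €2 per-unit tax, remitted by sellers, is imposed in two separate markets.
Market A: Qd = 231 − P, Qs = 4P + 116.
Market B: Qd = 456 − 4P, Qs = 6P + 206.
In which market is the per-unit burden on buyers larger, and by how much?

Market A: pre-tax P* = €23, Q* = 208; post-tax Q = 206.4; per-unit burden on buyers = €1.6.
Market B: pre-tax P* = €25, Q* = 356; post-tax Q = 351.2; per-unit burden on buyers = €1.2.
Difference: €1.6 vs €1.2 → market A is larger by €0.4.

Market A, by €0.4.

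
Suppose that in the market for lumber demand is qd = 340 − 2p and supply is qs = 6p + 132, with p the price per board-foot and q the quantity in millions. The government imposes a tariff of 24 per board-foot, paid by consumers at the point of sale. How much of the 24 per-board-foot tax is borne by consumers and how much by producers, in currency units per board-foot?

Without the tax, 340 − 2p = 6p + 132 gives 8p = 208, so p* = 26 and q* = 288.
With the tax collected from consumers, demand (in seller-price terms) shifts: qd = 340 − 2(p + 24).
New equilibrium: consumers pay 44, producers receive 20, q = 252. (Wedge: pb − ps = 24.)
Burden on consumers: 18; on producers: 6. (They sum to 24.)

Consumers bear 18 per board-foot; producers bear 6 per board-foot.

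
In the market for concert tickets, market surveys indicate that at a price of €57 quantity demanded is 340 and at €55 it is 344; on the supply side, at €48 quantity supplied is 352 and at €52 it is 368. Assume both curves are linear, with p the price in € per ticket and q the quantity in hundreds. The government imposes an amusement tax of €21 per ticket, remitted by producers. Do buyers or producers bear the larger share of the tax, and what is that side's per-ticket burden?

Demand slope: (344 − 340)/(55 − 57) = -2, so qd = 454 − 2p.
Supply slope: (368 − 352)/(52 − 48) = 4, so qs = 4p + 160.
Before the tax: set 454 − 2p = 4p + 160 → p* = €49, q* = 356.
With the tax collected from producers, supply shifts: qs = 4(p − 21) + 160.
New equilibrium: buyers pay €63, producers receive €42, q = 328. (Wedge: pb − ps = 21.)
Per-ticket burden: buyers €14, producers €7.
Buyers take the larger share because demand is less price-elastic here (demand slope 2 vs supply slope 4).
The less price-elastic side of the market bears the larger share of a per-unit tax.

Buyers bear the larger share: €14 per ticket.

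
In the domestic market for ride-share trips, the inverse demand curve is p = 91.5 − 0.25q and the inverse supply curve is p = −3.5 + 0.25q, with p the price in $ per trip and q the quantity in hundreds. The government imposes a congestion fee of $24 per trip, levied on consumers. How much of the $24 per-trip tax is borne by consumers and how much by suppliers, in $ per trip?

Rewrite in direct form: qd = 366 − 4p and qs = 4p + 14.
Before the tax: set 366 − 4p = 4p + 14 → p* = $44, q* = 190.
With the tax collected from consumers, demand (in seller-price terms) shifts: qd = 366 − 4(p + 24).
Solving gives q = 142 with consumers paying $56 and suppliers receiving $32 (the $24 wedge).
Burden on consumers: $12; on suppliers: $12. (They sum to $24.)
The less price-elastic side of the market bears the larger share of a per-unit tax.

Consumers bear $12 per trip; suppliers bear $12 per trip.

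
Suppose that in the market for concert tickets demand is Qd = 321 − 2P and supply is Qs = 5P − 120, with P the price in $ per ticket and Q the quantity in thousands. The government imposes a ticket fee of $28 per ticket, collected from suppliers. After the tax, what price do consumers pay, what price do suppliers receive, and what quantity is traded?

Without the tax, 321 − 2P = 5P − 120 gives 7P = 441, so P* = $63 and Q* = 195.
With the tax collected from suppliers, supply shifts: Qs = 5(P − 28) − 120.
New equilibrium: consumers pay $83, suppliers receive $55, Q = 155. (Wedge: Pb − Ps = 28.)
The less price-elastic side of the market bears the larger share of a per-unit tax.

Consumers pay $83; suppliers receive $55; quantity = 155.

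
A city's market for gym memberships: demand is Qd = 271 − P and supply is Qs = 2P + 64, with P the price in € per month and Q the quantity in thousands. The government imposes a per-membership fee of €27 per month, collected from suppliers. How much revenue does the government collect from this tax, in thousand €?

Without the tax, 271 − P = 2P + 64 gives 3P = 207, so P* = €69 and Q* = 202.
With the tax collected from suppliers, supply shifts: Qs = 2(P − 27) + 64.
Solving gives Q = 184 with consumers paying €87 and suppliers receiving €60 (the €27 wedge).
Revenue = t · Q = 27 · 184 = €4968.

Tax revenue = €4968 thousand.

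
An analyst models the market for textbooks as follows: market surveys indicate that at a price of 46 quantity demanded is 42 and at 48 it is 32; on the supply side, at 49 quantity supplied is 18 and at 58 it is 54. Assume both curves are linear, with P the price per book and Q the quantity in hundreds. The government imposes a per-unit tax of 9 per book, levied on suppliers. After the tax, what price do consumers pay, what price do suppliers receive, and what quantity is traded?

Demand slope: (32 − 42)/(48 − 46) = -5, so Qd = 272 − 5P.
Supply slope: (54 − 18)/(58 − 49) = 4, so Qs = 4P − 178.
Before the tax: set 272 − 5P = 4P − 178 → P* = 50, Q* = 22.
With the tax collected from suppliers, supply shifts: Qs = 4(P − 9) − 178.
New equilibrium: consumers pay 54, suppliers receive 45, Q = 2. (Wedge: Pb − Ps = 9.)

Consumers pay 54; suppliers receive 45; quantity = 2.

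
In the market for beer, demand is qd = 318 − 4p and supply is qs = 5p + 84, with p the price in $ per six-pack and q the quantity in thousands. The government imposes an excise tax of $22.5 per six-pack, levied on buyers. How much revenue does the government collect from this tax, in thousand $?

Without the tax, 318 − 4p = 5p + 84 gives 9p = 234, so p* = $26 and q* = 214.
With the tax collected from buyers, demand (in seller-price terms) shifts: qd = 318 − 4(p + 22.5).
Solving gives q = 164 with buyers paying $38.5 and producers receiving $16 (the $22.5 wedge).
Revenue = t · Q = 22.5 · 164 = $3690.

Tax revenue = $3690 thousand.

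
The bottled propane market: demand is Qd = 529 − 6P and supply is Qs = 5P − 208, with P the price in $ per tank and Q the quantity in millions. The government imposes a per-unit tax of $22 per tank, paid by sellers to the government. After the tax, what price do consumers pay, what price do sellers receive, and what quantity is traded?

Without the tax, 529 − 6P = 5P − 208 gives 11P = 737, so P* = $67 and Q* = 127.
With the tax collected from sellers, supply shifts: Qs = 5(P − 22) − 208.
Solving gives Q = 67 with consumers paying $77 and sellers receiving $55 (the $22 wedge).

Consumers pay $77; sellers receive $55; quantity = 67.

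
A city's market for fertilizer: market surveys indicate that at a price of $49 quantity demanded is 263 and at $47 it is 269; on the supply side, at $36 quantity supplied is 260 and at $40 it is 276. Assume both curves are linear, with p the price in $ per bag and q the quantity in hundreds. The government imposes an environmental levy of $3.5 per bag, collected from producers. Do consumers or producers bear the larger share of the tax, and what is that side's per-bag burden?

Consumers bear the larger share: $2 per bag.

Demand slope: (269 − 263)/(47 − 49) = -3, so qd = 410 − 3p.
Supply slope: (276 − 260)/(40 − 36) = 4, so qs = 4p + 116.
Without the tax, 410 − 3p = 4p + 116 gives 7p = 294, so p* = $42 and q* = 284.
With the tax collected from producers, supply shifts: qs = 4(p − 3.5) + 116.
New equilibrium: consumers pay $44, producers receive $40.5, q = 278. (Wedge: pb − ps = 3.5.)
Per-bag burden: consumers $2, producers $1.5.
Consumers take the larger share because demand is less price-elastic here (demand slope 3 vs supply slope 4).
The less price-elastic side of the market bears the larger share of a per-unit tax.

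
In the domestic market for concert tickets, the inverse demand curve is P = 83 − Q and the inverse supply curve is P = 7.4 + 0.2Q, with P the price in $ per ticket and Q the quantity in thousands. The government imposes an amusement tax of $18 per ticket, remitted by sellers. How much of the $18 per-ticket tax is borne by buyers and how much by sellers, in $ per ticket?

Inverting to Q(P) form: Qd = 83 − P; Qs = 5P − 37.
Before the tax: set 83 − P = 5P − 37 → P* = $20, Q* = 63.
With the tax collected from sellers, supply shifts: Qs = 5(P − 18) − 37.
New equilibrium: buyers pay $35, sellers receive $17, Q = 48. (Wedge: Pb − Ps = 18.)
Burden on buyers: $15; on sellers: $3. (They sum to $18.)
The less price-elastic side of the market bears the larger share of a per-unit tax.

Buyers bear $15 per ticket; sellers bear $3 per ticket.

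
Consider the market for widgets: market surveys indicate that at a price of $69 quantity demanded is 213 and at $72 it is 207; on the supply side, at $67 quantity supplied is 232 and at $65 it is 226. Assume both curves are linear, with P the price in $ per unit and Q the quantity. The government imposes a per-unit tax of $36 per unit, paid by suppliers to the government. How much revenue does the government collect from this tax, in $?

Tax revenue = $6472.8.

Demand slope: (207 − 213)/(72 − 69) = -2, so Qd = 351 − 2P.
Supply slope: (226 − 232)/(65 − 67) = 3, so Qs = 3P + 31.
Without the tax, 351 − 2P = 3P + 31 gives 5P = 320, so P* = $64 and Q* = 223.
With the tax collected from suppliers, supply shifts: Qs = 3(P − 36) + 31.
Solving gives Q = 179.8 with buyers paying $85.6 and suppliers receiving $49.6 (the $36 wedge).
Revenue = t · Q = 36 · 179.8 = $6472.8.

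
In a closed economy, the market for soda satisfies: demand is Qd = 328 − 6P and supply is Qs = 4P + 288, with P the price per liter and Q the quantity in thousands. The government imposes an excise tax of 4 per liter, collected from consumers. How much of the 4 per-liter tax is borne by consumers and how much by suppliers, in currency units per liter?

Consumers bear 1.6 per liter; suppliers bear 2.4 per liter.

Before the tax: set 328 − 6P = 4P + 288 → P* = 4, Q* = 304.
With the tax collected from consumers, demand (in seller-price terms) shifts: Qd = 328 − 6(P + 4).
Solving gives Q = 294.4 with consumers paying 5.6 and suppliers receiving 1.6 (the 4 wedge).
Burden on consumers: 1.6; on suppliers: 2.4. (They sum to 4.)
The less price-elastic side of the market bears the larger share of a per-unit tax.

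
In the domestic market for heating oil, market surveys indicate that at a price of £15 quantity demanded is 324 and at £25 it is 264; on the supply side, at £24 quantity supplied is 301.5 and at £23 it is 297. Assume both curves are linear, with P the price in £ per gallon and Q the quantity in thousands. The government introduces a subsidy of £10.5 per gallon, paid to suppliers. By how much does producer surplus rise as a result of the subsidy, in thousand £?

Producer surplus rises by £1809 thousand.

Demand slope: (264 − 324)/(25 − 15) = -6, so Qd = 414 − 6P.
Supply slope: (297 − 301.5)/(23 − 24) = 4.5, so Qs = 4.5P + 193.5.
Before the subsidy: set 414 − 6P = 4.5P + 193.5 → P* = £21, Q* = 288.
With a per-unit subsidy paid to suppliers, each receives P + 10.5 per unit sold, so supply becomes Qs = 4.5(P + 10.5) + 193.5.
Solving gives Q = 315 with consumers paying £16.5 and suppliers receiving £27 (the £10.5 wedge).
ΔPS is the trapezoid between Q = 315 and Q = 288 of height £6: ½ · (288 + 315) · 6 = £1809.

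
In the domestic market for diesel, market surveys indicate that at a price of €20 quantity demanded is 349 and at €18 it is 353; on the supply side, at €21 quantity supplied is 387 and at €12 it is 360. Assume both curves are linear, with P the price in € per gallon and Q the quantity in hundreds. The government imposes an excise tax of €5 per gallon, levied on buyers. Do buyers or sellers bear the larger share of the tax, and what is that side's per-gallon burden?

Demand slope: (353 − 349)/(18 − 20) = -2, so Qd = 389 − 2P.
Supply slope: (360 − 387)/(12 − 21) = 3, so Qs = 3P + 324.
Without the tax, 389 − 2P = 3P + 324 gives 5P = 65, so P* = €13 and Q* = 363.
With the tax collected from buyers, demand (in seller-price terms) shifts: Qd = 389 − 2(P + 5).
New equilibrium: buyers pay €16, sellers receive €11, Q = 357. (Wedge: Pb − Ps = 5.)
Per-gallon burden: buyers €3, sellers €2.
Buyers take the larger share because demand is less price-elastic here (demand slope 2 vs supply slope 3).
The less price-elastic side of the market bears the larger share of a per-unit tax.

Buyers bear the larger share: €3 per gallon.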